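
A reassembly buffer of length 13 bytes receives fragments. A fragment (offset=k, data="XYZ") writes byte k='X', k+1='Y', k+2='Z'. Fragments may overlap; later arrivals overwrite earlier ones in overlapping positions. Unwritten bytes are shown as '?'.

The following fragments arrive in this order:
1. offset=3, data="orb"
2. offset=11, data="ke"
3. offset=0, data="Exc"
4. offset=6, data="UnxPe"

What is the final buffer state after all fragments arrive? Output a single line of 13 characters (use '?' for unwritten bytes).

Fragment 1: offset=3 data="orb" -> buffer=???orb???????
Fragment 2: offset=11 data="ke" -> buffer=???orb?????ke
Fragment 3: offset=0 data="Exc" -> buffer=Excorb?????ke
Fragment 4: offset=6 data="UnxPe" -> buffer=ExcorbUnxPeke

Answer: ExcorbUnxPeke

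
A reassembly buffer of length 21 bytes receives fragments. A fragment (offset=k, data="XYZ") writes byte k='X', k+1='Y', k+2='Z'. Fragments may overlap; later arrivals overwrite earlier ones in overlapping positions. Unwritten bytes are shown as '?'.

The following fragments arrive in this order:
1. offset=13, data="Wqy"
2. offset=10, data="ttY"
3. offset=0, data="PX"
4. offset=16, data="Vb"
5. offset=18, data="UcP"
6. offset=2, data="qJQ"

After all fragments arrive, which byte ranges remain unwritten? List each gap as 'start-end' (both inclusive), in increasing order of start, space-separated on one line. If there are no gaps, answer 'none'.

Fragment 1: offset=13 len=3
Fragment 2: offset=10 len=3
Fragment 3: offset=0 len=2
Fragment 4: offset=16 len=2
Fragment 5: offset=18 len=3
Fragment 6: offset=2 len=3
Gaps: 5-9

Answer: 5-9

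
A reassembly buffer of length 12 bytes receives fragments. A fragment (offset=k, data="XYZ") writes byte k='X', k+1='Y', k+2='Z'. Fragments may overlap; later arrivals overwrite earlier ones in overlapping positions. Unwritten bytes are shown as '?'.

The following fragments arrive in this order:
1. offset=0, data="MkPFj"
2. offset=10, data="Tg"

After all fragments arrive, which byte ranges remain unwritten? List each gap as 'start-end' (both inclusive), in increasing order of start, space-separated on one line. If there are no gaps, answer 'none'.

Answer: 5-9

Derivation:
Fragment 1: offset=0 len=5
Fragment 2: offset=10 len=2
Gaps: 5-9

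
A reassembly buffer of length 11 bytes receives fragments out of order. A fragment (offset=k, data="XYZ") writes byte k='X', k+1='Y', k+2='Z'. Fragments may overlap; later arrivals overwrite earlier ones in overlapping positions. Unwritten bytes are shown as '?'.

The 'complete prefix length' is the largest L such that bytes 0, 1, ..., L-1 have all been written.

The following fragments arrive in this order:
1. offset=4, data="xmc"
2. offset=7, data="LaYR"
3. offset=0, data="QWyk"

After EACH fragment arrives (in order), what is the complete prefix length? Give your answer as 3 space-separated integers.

Answer: 0 0 11

Derivation:
Fragment 1: offset=4 data="xmc" -> buffer=????xmc???? -> prefix_len=0
Fragment 2: offset=7 data="LaYR" -> buffer=????xmcLaYR -> prefix_len=0
Fragment 3: offset=0 data="QWyk" -> buffer=QWykxmcLaYR -> prefix_len=11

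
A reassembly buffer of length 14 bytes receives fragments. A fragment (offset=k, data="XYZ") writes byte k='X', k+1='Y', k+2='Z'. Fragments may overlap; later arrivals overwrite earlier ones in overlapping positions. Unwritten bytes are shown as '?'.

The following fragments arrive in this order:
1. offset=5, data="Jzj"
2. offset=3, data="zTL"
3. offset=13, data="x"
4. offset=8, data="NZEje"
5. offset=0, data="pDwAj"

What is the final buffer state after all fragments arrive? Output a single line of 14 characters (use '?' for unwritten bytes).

Fragment 1: offset=5 data="Jzj" -> buffer=?????Jzj??????
Fragment 2: offset=3 data="zTL" -> buffer=???zTLzj??????
Fragment 3: offset=13 data="x" -> buffer=???zTLzj?????x
Fragment 4: offset=8 data="NZEje" -> buffer=???zTLzjNZEjex
Fragment 5: offset=0 data="pDwAj" -> buffer=pDwAjLzjNZEjex

Answer: pDwAjLzjNZEjex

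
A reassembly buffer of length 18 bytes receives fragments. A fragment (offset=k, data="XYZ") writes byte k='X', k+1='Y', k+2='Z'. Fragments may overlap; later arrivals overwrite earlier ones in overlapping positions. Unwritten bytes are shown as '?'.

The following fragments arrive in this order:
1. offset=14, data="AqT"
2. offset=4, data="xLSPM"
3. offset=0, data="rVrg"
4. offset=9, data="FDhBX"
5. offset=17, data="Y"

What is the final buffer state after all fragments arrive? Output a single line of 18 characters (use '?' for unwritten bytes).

Answer: rVrgxLSPMFDhBXAqTY

Derivation:
Fragment 1: offset=14 data="AqT" -> buffer=??????????????AqT?
Fragment 2: offset=4 data="xLSPM" -> buffer=????xLSPM?????AqT?
Fragment 3: offset=0 data="rVrg" -> buffer=rVrgxLSPM?????AqT?
Fragment 4: offset=9 data="FDhBX" -> buffer=rVrgxLSPMFDhBXAqT?
Fragment 5: offset=17 data="Y" -> buffer=rVrgxLSPMFDhBXAqTY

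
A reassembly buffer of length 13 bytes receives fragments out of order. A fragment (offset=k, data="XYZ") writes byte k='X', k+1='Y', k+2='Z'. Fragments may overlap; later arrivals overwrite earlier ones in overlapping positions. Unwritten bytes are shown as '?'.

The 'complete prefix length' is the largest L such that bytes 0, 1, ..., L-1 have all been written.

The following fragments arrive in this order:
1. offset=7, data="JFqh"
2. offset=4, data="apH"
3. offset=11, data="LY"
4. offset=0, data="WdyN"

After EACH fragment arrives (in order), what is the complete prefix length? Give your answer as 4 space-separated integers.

Answer: 0 0 0 13

Derivation:
Fragment 1: offset=7 data="JFqh" -> buffer=???????JFqh?? -> prefix_len=0
Fragment 2: offset=4 data="apH" -> buffer=????apHJFqh?? -> prefix_len=0
Fragment 3: offset=11 data="LY" -> buffer=????apHJFqhLY -> prefix_len=0
Fragment 4: offset=0 data="WdyN" -> buffer=WdyNapHJFqhLY -> prefix_len=13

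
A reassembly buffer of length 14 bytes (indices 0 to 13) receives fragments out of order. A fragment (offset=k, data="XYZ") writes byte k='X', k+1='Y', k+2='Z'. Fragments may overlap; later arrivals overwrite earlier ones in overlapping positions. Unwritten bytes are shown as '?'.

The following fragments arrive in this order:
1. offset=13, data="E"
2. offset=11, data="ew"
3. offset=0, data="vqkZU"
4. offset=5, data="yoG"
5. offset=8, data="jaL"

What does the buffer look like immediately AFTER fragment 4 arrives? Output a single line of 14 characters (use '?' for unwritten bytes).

Answer: vqkZUyoG???ewE

Derivation:
Fragment 1: offset=13 data="E" -> buffer=?????????????E
Fragment 2: offset=11 data="ew" -> buffer=???????????ewE
Fragment 3: offset=0 data="vqkZU" -> buffer=vqkZU??????ewE
Fragment 4: offset=5 data="yoG" -> buffer=vqkZUyoG???ewE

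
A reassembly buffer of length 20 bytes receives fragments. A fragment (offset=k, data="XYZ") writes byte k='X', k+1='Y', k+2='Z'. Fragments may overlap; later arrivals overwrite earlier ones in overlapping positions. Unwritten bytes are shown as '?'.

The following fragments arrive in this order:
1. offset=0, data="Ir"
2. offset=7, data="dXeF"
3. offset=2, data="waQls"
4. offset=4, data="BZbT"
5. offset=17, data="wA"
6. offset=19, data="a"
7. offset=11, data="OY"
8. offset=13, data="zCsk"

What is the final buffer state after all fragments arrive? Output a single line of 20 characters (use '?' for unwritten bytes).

Fragment 1: offset=0 data="Ir" -> buffer=Ir??????????????????
Fragment 2: offset=7 data="dXeF" -> buffer=Ir?????dXeF?????????
Fragment 3: offset=2 data="waQls" -> buffer=IrwaQlsdXeF?????????
Fragment 4: offset=4 data="BZbT" -> buffer=IrwaBZbTXeF?????????
Fragment 5: offset=17 data="wA" -> buffer=IrwaBZbTXeF??????wA?
Fragment 6: offset=19 data="a" -> buffer=IrwaBZbTXeF??????wAa
Fragment 7: offset=11 data="OY" -> buffer=IrwaBZbTXeFOY????wAa
Fragment 8: offset=13 data="zCsk" -> buffer=IrwaBZbTXeFOYzCskwAa

Answer: IrwaBZbTXeFOYzCskwAa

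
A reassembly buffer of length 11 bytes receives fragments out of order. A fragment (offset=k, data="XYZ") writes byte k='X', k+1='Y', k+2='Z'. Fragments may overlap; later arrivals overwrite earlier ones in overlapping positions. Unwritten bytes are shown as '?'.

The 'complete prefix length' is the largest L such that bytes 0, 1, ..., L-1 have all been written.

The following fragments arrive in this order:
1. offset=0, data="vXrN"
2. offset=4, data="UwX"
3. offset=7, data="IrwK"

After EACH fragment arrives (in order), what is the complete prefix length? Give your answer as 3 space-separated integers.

Fragment 1: offset=0 data="vXrN" -> buffer=vXrN??????? -> prefix_len=4
Fragment 2: offset=4 data="UwX" -> buffer=vXrNUwX???? -> prefix_len=7
Fragment 3: offset=7 data="IrwK" -> buffer=vXrNUwXIrwK -> prefix_len=11

Answer: 4 7 11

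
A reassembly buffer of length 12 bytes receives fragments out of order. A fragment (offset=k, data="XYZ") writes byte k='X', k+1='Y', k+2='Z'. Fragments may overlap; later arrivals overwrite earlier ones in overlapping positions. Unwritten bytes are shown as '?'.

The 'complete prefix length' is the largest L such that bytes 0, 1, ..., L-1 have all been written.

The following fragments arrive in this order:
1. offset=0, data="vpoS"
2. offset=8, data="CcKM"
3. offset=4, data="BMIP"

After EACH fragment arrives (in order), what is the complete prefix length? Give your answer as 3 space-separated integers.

Answer: 4 4 12

Derivation:
Fragment 1: offset=0 data="vpoS" -> buffer=vpoS???????? -> prefix_len=4
Fragment 2: offset=8 data="CcKM" -> buffer=vpoS????CcKM -> prefix_len=4
Fragment 3: offset=4 data="BMIP" -> buffer=vpoSBMIPCcKM -> prefix_len=12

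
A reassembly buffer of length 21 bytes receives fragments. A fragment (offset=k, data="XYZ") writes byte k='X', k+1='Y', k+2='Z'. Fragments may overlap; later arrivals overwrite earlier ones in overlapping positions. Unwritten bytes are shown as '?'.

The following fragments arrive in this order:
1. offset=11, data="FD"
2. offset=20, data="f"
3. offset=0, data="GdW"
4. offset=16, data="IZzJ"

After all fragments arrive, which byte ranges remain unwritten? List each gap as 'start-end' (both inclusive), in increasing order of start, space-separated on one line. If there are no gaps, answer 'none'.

Fragment 1: offset=11 len=2
Fragment 2: offset=20 len=1
Fragment 3: offset=0 len=3
Fragment 4: offset=16 len=4
Gaps: 3-10 13-15

Answer: 3-10 13-15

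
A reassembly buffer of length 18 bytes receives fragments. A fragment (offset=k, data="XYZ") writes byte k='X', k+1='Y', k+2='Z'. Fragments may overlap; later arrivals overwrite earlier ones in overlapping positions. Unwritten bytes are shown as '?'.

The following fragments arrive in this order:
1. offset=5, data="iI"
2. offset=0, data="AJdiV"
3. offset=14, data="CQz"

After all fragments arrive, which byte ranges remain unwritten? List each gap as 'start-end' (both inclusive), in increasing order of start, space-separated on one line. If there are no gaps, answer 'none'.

Fragment 1: offset=5 len=2
Fragment 2: offset=0 len=5
Fragment 3: offset=14 len=3
Gaps: 7-13 17-17

Answer: 7-13 17-17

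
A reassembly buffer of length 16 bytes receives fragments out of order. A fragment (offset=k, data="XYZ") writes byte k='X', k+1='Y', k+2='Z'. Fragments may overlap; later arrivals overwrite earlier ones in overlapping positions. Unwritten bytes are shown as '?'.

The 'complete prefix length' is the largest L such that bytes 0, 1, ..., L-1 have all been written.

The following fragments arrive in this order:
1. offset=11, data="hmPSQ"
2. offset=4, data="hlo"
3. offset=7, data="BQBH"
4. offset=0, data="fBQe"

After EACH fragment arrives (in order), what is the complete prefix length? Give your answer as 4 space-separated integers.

Answer: 0 0 0 16

Derivation:
Fragment 1: offset=11 data="hmPSQ" -> buffer=???????????hmPSQ -> prefix_len=0
Fragment 2: offset=4 data="hlo" -> buffer=????hlo????hmPSQ -> prefix_len=0
Fragment 3: offset=7 data="BQBH" -> buffer=????hloBQBHhmPSQ -> prefix_len=0
Fragment 4: offset=0 data="fBQe" -> buffer=fBQehloBQBHhmPSQ -> prefix_len=16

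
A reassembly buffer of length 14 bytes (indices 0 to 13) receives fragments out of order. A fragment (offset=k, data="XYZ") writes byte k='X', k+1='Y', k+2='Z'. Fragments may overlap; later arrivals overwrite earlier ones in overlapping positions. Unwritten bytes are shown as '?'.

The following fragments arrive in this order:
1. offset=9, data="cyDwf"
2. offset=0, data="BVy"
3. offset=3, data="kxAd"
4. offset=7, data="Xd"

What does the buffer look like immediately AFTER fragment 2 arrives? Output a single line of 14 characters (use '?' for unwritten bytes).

Fragment 1: offset=9 data="cyDwf" -> buffer=?????????cyDwf
Fragment 2: offset=0 data="BVy" -> buffer=BVy??????cyDwf

Answer: BVy??????cyDwf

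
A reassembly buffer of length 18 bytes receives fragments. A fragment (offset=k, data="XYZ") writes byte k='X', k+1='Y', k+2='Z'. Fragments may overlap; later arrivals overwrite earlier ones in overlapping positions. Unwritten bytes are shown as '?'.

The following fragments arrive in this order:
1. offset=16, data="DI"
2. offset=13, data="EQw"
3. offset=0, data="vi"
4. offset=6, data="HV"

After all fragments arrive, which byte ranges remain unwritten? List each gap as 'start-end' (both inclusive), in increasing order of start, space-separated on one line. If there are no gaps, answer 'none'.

Fragment 1: offset=16 len=2
Fragment 2: offset=13 len=3
Fragment 3: offset=0 len=2
Fragment 4: offset=6 len=2
Gaps: 2-5 8-12

Answer: 2-5 8-12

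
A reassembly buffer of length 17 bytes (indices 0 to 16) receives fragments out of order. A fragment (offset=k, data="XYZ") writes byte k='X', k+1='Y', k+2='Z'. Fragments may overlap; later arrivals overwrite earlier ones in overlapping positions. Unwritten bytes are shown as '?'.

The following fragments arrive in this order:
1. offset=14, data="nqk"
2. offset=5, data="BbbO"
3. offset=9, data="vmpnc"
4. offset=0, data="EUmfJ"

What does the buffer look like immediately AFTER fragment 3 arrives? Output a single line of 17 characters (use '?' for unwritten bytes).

Answer: ?????BbbOvmpncnqk

Derivation:
Fragment 1: offset=14 data="nqk" -> buffer=??????????????nqk
Fragment 2: offset=5 data="BbbO" -> buffer=?????BbbO?????nqk
Fragment 3: offset=9 data="vmpnc" -> buffer=?????BbbOvmpncnqk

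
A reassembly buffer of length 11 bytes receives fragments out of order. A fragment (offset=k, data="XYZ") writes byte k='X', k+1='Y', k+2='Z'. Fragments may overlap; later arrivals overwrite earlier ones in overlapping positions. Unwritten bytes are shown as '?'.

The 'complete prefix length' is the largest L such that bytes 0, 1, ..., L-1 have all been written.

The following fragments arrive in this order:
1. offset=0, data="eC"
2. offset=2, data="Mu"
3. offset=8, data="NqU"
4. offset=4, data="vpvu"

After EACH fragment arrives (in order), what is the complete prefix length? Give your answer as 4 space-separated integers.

Answer: 2 4 4 11

Derivation:
Fragment 1: offset=0 data="eC" -> buffer=eC????????? -> prefix_len=2
Fragment 2: offset=2 data="Mu" -> buffer=eCMu??????? -> prefix_len=4
Fragment 3: offset=8 data="NqU" -> buffer=eCMu????NqU -> prefix_len=4
Fragment 4: offset=4 data="vpvu" -> buffer=eCMuvpvuNqU -> prefix_len=11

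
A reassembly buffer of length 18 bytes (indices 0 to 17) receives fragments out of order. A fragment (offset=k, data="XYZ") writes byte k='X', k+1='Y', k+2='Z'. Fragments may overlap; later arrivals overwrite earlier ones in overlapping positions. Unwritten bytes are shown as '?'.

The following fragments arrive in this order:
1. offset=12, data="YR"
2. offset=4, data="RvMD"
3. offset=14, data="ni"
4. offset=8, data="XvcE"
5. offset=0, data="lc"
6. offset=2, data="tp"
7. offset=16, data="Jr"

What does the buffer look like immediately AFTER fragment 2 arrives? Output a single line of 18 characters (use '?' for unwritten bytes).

Answer: ????RvMD????YR????

Derivation:
Fragment 1: offset=12 data="YR" -> buffer=????????????YR????
Fragment 2: offset=4 data="RvMD" -> buffer=????RvMD????YR????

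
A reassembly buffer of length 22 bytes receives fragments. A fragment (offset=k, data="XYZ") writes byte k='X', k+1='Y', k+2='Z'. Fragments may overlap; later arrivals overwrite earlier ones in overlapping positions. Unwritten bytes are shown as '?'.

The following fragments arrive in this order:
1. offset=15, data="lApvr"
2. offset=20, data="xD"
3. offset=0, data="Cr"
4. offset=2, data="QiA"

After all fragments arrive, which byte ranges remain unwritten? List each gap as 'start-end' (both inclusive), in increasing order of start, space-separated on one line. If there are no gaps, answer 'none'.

Fragment 1: offset=15 len=5
Fragment 2: offset=20 len=2
Fragment 3: offset=0 len=2
Fragment 4: offset=2 len=3
Gaps: 5-14

Answer: 5-14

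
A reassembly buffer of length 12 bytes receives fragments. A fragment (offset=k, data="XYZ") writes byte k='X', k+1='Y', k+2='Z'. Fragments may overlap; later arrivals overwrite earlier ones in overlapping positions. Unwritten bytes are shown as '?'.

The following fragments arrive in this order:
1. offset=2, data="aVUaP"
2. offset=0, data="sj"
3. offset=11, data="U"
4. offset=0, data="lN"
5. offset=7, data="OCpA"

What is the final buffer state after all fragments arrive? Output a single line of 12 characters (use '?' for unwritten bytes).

Fragment 1: offset=2 data="aVUaP" -> buffer=??aVUaP?????
Fragment 2: offset=0 data="sj" -> buffer=sjaVUaP?????
Fragment 3: offset=11 data="U" -> buffer=sjaVUaP????U
Fragment 4: offset=0 data="lN" -> buffer=lNaVUaP????U
Fragment 5: offset=7 data="OCpA" -> buffer=lNaVUaPOCpAU

Answer: lNaVUaPOCpAU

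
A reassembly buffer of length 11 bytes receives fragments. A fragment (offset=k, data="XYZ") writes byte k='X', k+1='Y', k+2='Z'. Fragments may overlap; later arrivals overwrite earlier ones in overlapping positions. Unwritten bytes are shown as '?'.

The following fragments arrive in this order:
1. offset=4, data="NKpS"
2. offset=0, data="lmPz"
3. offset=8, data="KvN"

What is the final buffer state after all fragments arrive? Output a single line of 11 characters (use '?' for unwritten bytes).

Fragment 1: offset=4 data="NKpS" -> buffer=????NKpS???
Fragment 2: offset=0 data="lmPz" -> buffer=lmPzNKpS???
Fragment 3: offset=8 data="KvN" -> buffer=lmPzNKpSKvN

Answer: lmPzNKpSKvN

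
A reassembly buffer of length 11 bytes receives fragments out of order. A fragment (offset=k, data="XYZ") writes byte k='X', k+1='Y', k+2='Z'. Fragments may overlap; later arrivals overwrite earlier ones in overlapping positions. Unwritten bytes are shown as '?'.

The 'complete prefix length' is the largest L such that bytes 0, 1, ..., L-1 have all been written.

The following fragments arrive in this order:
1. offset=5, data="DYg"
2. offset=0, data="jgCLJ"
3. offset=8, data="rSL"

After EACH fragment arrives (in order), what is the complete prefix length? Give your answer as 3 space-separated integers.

Answer: 0 8 11

Derivation:
Fragment 1: offset=5 data="DYg" -> buffer=?????DYg??? -> prefix_len=0
Fragment 2: offset=0 data="jgCLJ" -> buffer=jgCLJDYg??? -> prefix_len=8
Fragment 3: offset=8 data="rSL" -> buffer=jgCLJDYgrSL -> prefix_len=11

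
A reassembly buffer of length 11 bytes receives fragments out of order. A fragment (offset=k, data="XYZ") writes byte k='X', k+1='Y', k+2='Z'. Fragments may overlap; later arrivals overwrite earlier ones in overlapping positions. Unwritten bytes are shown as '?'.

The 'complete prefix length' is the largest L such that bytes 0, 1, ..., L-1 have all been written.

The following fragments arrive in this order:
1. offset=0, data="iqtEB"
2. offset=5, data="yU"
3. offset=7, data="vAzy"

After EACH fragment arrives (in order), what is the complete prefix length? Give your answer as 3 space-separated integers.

Answer: 5 7 11

Derivation:
Fragment 1: offset=0 data="iqtEB" -> buffer=iqtEB?????? -> prefix_len=5
Fragment 2: offset=5 data="yU" -> buffer=iqtEByU???? -> prefix_len=7
Fragment 3: offset=7 data="vAzy" -> buffer=iqtEByUvAzy -> prefix_len=11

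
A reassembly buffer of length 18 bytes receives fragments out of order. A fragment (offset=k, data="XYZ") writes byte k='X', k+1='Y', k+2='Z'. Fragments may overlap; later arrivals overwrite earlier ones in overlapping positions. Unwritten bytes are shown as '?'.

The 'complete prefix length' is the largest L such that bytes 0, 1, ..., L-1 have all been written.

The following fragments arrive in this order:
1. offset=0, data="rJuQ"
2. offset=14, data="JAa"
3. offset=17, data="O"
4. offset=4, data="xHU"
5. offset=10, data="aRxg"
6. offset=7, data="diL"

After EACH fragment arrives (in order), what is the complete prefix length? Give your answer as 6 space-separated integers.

Answer: 4 4 4 7 7 18

Derivation:
Fragment 1: offset=0 data="rJuQ" -> buffer=rJuQ?????????????? -> prefix_len=4
Fragment 2: offset=14 data="JAa" -> buffer=rJuQ??????????JAa? -> prefix_len=4
Fragment 3: offset=17 data="O" -> buffer=rJuQ??????????JAaO -> prefix_len=4
Fragment 4: offset=4 data="xHU" -> buffer=rJuQxHU???????JAaO -> prefix_len=7
Fragment 5: offset=10 data="aRxg" -> buffer=rJuQxHU???aRxgJAaO -> prefix_len=7
Fragment 6: offset=7 data="diL" -> buffer=rJuQxHUdiLaRxgJAaO -> prefix_len=18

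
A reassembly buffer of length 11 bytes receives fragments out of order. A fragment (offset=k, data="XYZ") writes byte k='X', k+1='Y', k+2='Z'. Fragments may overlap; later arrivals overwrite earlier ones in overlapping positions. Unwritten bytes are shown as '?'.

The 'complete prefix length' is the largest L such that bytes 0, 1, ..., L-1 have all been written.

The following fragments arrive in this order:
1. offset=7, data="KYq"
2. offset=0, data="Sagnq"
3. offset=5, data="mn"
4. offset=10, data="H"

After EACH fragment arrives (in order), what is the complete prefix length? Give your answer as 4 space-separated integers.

Answer: 0 5 10 11

Derivation:
Fragment 1: offset=7 data="KYq" -> buffer=???????KYq? -> prefix_len=0
Fragment 2: offset=0 data="Sagnq" -> buffer=Sagnq??KYq? -> prefix_len=5
Fragment 3: offset=5 data="mn" -> buffer=SagnqmnKYq? -> prefix_len=10
Fragment 4: offset=10 data="H" -> buffer=SagnqmnKYqH -> prefix_len=11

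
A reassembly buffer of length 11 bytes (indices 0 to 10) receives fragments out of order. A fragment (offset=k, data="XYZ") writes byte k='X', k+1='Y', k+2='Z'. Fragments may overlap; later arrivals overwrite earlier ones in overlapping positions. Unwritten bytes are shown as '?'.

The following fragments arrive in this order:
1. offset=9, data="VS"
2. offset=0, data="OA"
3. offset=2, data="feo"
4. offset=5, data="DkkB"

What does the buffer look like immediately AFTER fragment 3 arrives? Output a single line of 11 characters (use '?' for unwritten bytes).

Answer: OAfeo????VS

Derivation:
Fragment 1: offset=9 data="VS" -> buffer=?????????VS
Fragment 2: offset=0 data="OA" -> buffer=OA???????VS
Fragment 3: offset=2 data="feo" -> buffer=OAfeo????VS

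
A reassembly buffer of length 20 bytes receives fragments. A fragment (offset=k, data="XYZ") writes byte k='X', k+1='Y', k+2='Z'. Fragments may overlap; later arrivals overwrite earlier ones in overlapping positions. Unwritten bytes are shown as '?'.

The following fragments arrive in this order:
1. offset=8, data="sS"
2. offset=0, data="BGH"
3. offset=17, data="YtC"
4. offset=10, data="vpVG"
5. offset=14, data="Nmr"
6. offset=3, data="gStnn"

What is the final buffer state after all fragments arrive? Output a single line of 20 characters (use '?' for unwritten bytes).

Fragment 1: offset=8 data="sS" -> buffer=????????sS??????????
Fragment 2: offset=0 data="BGH" -> buffer=BGH?????sS??????????
Fragment 3: offset=17 data="YtC" -> buffer=BGH?????sS???????YtC
Fragment 4: offset=10 data="vpVG" -> buffer=BGH?????sSvpVG???YtC
Fragment 5: offset=14 data="Nmr" -> buffer=BGH?????sSvpVGNmrYtC
Fragment 6: offset=3 data="gStnn" -> buffer=BGHgStnnsSvpVGNmrYtC

Answer: BGHgStnnsSvpVGNmrYtC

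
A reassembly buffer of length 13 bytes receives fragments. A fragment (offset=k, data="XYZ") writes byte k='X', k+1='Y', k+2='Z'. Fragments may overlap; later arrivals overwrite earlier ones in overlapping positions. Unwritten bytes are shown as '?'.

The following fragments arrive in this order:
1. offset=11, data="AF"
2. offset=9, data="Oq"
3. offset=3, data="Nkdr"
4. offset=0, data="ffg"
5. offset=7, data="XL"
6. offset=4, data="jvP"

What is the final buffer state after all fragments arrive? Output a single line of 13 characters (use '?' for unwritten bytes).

Answer: ffgNjvPXLOqAF

Derivation:
Fragment 1: offset=11 data="AF" -> buffer=???????????AF
Fragment 2: offset=9 data="Oq" -> buffer=?????????OqAF
Fragment 3: offset=3 data="Nkdr" -> buffer=???Nkdr??OqAF
Fragment 4: offset=0 data="ffg" -> buffer=ffgNkdr??OqAF
Fragment 5: offset=7 data="XL" -> buffer=ffgNkdrXLOqAF
Fragment 6: offset=4 data="jvP" -> buffer=ffgNjvPXLOqAF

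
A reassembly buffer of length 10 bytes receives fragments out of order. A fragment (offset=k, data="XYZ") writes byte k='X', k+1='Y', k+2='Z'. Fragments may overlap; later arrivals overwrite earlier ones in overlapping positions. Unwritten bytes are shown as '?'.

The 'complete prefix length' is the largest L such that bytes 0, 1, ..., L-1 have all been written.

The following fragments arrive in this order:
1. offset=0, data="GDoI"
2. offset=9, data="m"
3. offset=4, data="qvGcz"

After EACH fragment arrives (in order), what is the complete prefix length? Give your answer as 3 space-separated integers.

Answer: 4 4 10

Derivation:
Fragment 1: offset=0 data="GDoI" -> buffer=GDoI?????? -> prefix_len=4
Fragment 2: offset=9 data="m" -> buffer=GDoI?????m -> prefix_len=4
Fragment 3: offset=4 data="qvGcz" -> buffer=GDoIqvGczm -> prefix_len=10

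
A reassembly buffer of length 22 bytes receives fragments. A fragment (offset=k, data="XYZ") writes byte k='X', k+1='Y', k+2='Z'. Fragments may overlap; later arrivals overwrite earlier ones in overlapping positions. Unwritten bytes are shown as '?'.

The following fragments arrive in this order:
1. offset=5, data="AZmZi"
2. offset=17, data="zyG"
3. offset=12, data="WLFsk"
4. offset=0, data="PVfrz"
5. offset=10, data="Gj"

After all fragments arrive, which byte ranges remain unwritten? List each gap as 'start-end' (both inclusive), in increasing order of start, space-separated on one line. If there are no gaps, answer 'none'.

Fragment 1: offset=5 len=5
Fragment 2: offset=17 len=3
Fragment 3: offset=12 len=5
Fragment 4: offset=0 len=5
Fragment 5: offset=10 len=2
Gaps: 20-21

Answer: 20-21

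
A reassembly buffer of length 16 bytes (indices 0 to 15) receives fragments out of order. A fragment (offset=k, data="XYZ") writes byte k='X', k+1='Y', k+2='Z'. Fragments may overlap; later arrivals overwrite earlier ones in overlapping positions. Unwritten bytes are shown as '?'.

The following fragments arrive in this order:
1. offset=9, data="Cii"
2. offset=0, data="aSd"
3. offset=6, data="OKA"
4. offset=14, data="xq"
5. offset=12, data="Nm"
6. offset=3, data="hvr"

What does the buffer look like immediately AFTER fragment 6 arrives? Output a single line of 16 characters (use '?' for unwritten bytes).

Fragment 1: offset=9 data="Cii" -> buffer=?????????Cii????
Fragment 2: offset=0 data="aSd" -> buffer=aSd??????Cii????
Fragment 3: offset=6 data="OKA" -> buffer=aSd???OKACii????
Fragment 4: offset=14 data="xq" -> buffer=aSd???OKACii??xq
Fragment 5: offset=12 data="Nm" -> buffer=aSd???OKACiiNmxq
Fragment 6: offset=3 data="hvr" -> buffer=aSdhvrOKACiiNmxq

Answer: aSdhvrOKACiiNmxq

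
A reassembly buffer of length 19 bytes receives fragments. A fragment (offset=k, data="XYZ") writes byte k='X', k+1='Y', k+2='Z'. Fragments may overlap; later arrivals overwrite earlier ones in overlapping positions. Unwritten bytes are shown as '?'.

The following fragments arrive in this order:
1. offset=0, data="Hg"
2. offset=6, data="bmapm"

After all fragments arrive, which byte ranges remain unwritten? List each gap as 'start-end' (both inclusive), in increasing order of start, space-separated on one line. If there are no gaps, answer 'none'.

Answer: 2-5 11-18

Derivation:
Fragment 1: offset=0 len=2
Fragment 2: offset=6 len=5
Gaps: 2-5 11-18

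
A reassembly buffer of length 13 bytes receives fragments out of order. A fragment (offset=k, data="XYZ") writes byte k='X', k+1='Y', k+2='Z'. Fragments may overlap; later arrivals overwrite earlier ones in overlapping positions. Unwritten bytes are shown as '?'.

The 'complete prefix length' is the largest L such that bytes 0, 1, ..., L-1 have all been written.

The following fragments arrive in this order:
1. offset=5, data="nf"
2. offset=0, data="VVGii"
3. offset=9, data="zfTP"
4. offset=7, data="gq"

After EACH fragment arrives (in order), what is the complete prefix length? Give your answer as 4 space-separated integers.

Fragment 1: offset=5 data="nf" -> buffer=?????nf?????? -> prefix_len=0
Fragment 2: offset=0 data="VVGii" -> buffer=VVGiinf?????? -> prefix_len=7
Fragment 3: offset=9 data="zfTP" -> buffer=VVGiinf??zfTP -> prefix_len=7
Fragment 4: offset=7 data="gq" -> buffer=VVGiinfgqzfTP -> prefix_len=13

Answer: 0 7 7 13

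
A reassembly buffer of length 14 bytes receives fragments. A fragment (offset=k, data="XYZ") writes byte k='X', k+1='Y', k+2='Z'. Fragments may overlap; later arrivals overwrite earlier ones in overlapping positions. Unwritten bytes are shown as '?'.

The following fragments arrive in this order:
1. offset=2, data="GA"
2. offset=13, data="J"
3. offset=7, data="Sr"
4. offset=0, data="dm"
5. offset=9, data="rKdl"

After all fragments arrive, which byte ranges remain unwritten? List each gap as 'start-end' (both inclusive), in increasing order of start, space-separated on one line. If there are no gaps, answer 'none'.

Fragment 1: offset=2 len=2
Fragment 2: offset=13 len=1
Fragment 3: offset=7 len=2
Fragment 4: offset=0 len=2
Fragment 5: offset=9 len=4
Gaps: 4-6

Answer: 4-6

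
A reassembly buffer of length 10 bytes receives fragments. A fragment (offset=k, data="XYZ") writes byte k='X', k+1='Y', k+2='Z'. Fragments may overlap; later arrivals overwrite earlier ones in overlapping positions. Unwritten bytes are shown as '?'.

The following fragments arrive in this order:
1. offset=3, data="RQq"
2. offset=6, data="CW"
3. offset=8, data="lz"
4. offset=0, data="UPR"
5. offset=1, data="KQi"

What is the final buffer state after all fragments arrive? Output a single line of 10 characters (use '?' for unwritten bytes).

Answer: UKQiQqCWlz

Derivation:
Fragment 1: offset=3 data="RQq" -> buffer=???RQq????
Fragment 2: offset=6 data="CW" -> buffer=???RQqCW??
Fragment 3: offset=8 data="lz" -> buffer=???RQqCWlz
Fragment 4: offset=0 data="UPR" -> buffer=UPRRQqCWlz
Fragment 5: offset=1 data="KQi" -> buffer=UKQiQqCWlz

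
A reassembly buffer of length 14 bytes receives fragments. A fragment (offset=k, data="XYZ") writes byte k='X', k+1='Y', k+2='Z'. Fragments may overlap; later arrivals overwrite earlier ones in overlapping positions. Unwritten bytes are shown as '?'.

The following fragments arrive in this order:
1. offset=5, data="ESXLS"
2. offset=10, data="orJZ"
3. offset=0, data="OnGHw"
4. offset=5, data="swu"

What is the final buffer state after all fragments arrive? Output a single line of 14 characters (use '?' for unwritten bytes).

Fragment 1: offset=5 data="ESXLS" -> buffer=?????ESXLS????
Fragment 2: offset=10 data="orJZ" -> buffer=?????ESXLSorJZ
Fragment 3: offset=0 data="OnGHw" -> buffer=OnGHwESXLSorJZ
Fragment 4: offset=5 data="swu" -> buffer=OnGHwswuLSorJZ

Answer: OnGHwswuLSorJZ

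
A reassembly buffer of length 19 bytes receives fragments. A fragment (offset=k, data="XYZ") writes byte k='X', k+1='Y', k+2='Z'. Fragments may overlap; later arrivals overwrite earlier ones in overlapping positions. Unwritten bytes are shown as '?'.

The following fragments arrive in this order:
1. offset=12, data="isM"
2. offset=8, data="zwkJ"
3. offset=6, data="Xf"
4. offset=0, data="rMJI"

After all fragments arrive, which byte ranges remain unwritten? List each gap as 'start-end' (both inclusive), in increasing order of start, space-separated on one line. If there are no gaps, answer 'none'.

Answer: 4-5 15-18

Derivation:
Fragment 1: offset=12 len=3
Fragment 2: offset=8 len=4
Fragment 3: offset=6 len=2
Fragment 4: offset=0 len=4
Gaps: 4-5 15-18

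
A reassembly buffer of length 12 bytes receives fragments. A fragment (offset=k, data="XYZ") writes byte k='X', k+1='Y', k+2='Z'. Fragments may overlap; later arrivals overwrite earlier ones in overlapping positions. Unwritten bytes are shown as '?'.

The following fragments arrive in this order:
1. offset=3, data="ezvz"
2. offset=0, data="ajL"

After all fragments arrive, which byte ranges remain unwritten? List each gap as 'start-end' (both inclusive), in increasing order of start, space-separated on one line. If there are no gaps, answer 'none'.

Fragment 1: offset=3 len=4
Fragment 2: offset=0 len=3
Gaps: 7-11

Answer: 7-11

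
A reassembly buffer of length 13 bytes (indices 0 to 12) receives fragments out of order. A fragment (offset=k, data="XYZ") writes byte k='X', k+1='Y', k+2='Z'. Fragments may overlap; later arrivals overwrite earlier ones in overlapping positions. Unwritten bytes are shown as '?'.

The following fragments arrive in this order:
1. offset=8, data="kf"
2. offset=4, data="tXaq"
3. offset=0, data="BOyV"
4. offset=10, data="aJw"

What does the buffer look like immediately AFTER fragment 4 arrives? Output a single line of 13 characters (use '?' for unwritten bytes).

Answer: BOyVtXaqkfaJw

Derivation:
Fragment 1: offset=8 data="kf" -> buffer=????????kf???
Fragment 2: offset=4 data="tXaq" -> buffer=????tXaqkf???
Fragment 3: offset=0 data="BOyV" -> buffer=BOyVtXaqkf???
Fragment 4: offset=10 data="aJw" -> buffer=BOyVtXaqkfaJw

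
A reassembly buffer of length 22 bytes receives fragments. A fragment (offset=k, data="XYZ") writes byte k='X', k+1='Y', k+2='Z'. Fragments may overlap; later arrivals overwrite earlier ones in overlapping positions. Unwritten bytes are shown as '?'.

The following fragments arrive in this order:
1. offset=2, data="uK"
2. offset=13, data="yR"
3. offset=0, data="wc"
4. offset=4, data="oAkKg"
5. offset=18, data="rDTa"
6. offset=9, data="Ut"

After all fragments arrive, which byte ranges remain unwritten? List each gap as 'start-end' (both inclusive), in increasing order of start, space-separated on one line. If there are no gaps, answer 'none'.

Fragment 1: offset=2 len=2
Fragment 2: offset=13 len=2
Fragment 3: offset=0 len=2
Fragment 4: offset=4 len=5
Fragment 5: offset=18 len=4
Fragment 6: offset=9 len=2
Gaps: 11-12 15-17

Answer: 11-12 15-17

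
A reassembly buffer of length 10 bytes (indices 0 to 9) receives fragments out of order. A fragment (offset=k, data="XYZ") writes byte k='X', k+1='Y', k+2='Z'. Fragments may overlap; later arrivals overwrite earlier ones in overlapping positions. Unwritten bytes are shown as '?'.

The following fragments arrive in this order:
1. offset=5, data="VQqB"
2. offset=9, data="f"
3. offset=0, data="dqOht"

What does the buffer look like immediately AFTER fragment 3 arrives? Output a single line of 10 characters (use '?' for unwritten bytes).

Fragment 1: offset=5 data="VQqB" -> buffer=?????VQqB?
Fragment 2: offset=9 data="f" -> buffer=?????VQqBf
Fragment 3: offset=0 data="dqOht" -> buffer=dqOhtVQqBf

Answer: dqOhtVQqBf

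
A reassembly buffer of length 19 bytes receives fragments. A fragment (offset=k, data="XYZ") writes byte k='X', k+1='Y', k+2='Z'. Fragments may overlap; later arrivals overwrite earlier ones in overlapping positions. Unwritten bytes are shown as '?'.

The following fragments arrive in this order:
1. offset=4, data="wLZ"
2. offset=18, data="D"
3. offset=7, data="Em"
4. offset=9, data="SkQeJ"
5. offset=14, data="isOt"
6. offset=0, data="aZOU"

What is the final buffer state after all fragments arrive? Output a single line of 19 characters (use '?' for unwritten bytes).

Answer: aZOUwLZEmSkQeJisOtD

Derivation:
Fragment 1: offset=4 data="wLZ" -> buffer=????wLZ????????????
Fragment 2: offset=18 data="D" -> buffer=????wLZ???????????D
Fragment 3: offset=7 data="Em" -> buffer=????wLZEm?????????D
Fragment 4: offset=9 data="SkQeJ" -> buffer=????wLZEmSkQeJ????D
Fragment 5: offset=14 data="isOt" -> buffer=????wLZEmSkQeJisOtD
Fragment 6: offset=0 data="aZOU" -> buffer=aZOUwLZEmSkQeJisOtD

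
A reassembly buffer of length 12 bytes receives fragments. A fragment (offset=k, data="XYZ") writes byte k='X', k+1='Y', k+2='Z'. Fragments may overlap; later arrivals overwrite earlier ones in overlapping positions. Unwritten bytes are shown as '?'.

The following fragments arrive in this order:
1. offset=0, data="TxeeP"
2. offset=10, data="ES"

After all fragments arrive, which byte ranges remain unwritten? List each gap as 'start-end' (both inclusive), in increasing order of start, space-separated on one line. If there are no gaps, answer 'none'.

Fragment 1: offset=0 len=5
Fragment 2: offset=10 len=2
Gaps: 5-9

Answer: 5-9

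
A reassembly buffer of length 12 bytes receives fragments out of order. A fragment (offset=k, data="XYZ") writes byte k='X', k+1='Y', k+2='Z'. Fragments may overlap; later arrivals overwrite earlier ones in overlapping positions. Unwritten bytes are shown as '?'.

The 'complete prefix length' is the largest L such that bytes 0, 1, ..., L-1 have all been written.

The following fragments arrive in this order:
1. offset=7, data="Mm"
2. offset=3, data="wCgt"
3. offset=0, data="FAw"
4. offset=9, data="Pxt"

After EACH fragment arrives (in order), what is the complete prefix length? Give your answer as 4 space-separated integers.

Answer: 0 0 9 12

Derivation:
Fragment 1: offset=7 data="Mm" -> buffer=???????Mm??? -> prefix_len=0
Fragment 2: offset=3 data="wCgt" -> buffer=???wCgtMm??? -> prefix_len=0
Fragment 3: offset=0 data="FAw" -> buffer=FAwwCgtMm??? -> prefix_len=9
Fragment 4: offset=9 data="Pxt" -> buffer=FAwwCgtMmPxt -> prefix_len=12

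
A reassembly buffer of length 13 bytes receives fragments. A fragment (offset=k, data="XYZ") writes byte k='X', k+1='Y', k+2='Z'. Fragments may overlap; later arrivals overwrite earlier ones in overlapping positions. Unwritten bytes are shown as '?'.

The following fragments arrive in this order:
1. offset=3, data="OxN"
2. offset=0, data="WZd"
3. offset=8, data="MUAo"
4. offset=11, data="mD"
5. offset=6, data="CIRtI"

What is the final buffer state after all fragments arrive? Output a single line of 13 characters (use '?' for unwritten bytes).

Answer: WZdOxNCIRtImD

Derivation:
Fragment 1: offset=3 data="OxN" -> buffer=???OxN???????
Fragment 2: offset=0 data="WZd" -> buffer=WZdOxN???????
Fragment 3: offset=8 data="MUAo" -> buffer=WZdOxN??MUAo?
Fragment 4: offset=11 data="mD" -> buffer=WZdOxN??MUAmD
Fragment 5: offset=6 data="CIRtI" -> buffer=WZdOxNCIRtImD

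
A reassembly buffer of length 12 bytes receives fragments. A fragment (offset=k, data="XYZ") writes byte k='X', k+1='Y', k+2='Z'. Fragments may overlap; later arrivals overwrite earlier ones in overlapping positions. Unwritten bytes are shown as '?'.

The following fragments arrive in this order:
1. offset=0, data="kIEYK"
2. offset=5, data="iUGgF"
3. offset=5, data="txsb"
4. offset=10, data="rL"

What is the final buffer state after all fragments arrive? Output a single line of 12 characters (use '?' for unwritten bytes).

Answer: kIEYKtxsbFrL

Derivation:
Fragment 1: offset=0 data="kIEYK" -> buffer=kIEYK???????
Fragment 2: offset=5 data="iUGgF" -> buffer=kIEYKiUGgF??
Fragment 3: offset=5 data="txsb" -> buffer=kIEYKtxsbF??
Fragment 4: offset=10 data="rL" -> buffer=kIEYKtxsbFrL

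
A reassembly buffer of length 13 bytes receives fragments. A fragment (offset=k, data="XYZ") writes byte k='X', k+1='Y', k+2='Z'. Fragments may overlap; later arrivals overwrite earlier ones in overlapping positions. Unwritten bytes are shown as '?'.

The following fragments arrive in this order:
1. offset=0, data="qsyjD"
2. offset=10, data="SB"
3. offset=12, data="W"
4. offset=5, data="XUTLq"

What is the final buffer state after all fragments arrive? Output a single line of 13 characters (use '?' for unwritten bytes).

Answer: qsyjDXUTLqSBW

Derivation:
Fragment 1: offset=0 data="qsyjD" -> buffer=qsyjD????????
Fragment 2: offset=10 data="SB" -> buffer=qsyjD?????SB?
Fragment 3: offset=12 data="W" -> buffer=qsyjD?????SBW
Fragment 4: offset=5 data="XUTLq" -> buffer=qsyjDXUTLqSBW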